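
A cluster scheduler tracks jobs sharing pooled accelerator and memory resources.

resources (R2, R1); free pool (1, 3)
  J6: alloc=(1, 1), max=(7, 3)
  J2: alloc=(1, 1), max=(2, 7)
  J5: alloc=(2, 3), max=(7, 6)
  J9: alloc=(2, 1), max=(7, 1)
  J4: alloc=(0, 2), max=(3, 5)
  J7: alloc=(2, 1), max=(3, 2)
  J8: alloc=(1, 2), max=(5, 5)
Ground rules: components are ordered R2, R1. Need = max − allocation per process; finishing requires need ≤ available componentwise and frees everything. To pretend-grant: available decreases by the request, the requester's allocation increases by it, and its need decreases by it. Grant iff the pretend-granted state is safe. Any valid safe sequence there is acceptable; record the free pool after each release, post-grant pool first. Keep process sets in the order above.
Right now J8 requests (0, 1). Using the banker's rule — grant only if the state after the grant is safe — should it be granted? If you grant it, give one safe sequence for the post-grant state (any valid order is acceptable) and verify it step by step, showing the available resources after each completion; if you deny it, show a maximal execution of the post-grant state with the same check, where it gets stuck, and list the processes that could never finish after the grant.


DENY — the pretend-granted state is unsafe.
Key observation: after J7, J4 the pool peaks at (3, 5), and each blocked process is short somewhere: J6 on R2; J2 on R1; J5 on R2; J9 on R2; J8 on R2.
On the post-grant state, J7, J4 is a maximal run — nothing extends it. Walking it through:
  pool = (1, 2)
  J7: need (1, 1) fits (1, 2); releases (2, 1), pool now (3, 3)
  J4: need (3, 3) fits (3, 3); releases (0, 2), pool now (3, 5)
  blocked: J6 wants (6, 2), pool (3, 5) — not enough R2
  blocked: J2 wants (1, 6), pool (3, 5) — not enough R1
  blocked: J5 wants (5, 3), pool (3, 5) — not enough R2
  blocked: J9 wants (5, 0), pool (3, 5) — not enough R2
  blocked: J8 wants (4, 2), pool (3, 5) — not enough R2
Had the request been granted, J6, J2, J5, J9 and J8 could never finish.


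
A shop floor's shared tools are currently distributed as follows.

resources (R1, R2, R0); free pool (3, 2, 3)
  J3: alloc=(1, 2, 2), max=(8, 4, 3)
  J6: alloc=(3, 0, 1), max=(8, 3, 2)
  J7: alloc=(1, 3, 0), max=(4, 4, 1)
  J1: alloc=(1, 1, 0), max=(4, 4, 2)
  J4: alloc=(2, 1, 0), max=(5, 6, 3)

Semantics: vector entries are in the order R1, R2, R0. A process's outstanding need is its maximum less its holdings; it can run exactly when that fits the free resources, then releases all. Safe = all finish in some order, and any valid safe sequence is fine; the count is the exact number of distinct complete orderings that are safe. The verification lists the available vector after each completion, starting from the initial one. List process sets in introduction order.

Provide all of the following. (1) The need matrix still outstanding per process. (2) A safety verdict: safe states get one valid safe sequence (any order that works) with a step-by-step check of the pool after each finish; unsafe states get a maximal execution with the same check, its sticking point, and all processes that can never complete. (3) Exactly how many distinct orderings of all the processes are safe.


(1) Need matrix, components ordered R1, R2, R0:
  J3: (7, 2, 1)
  J6: (5, 3, 1)
  J7: (3, 1, 1)
  J1: (3, 3, 2)
  J4: (3, 5, 3)
(2) SAFE — a valid safe sequence is J7, J4, J6, J3, J1.
Key observation: J7 is the earliest step where a requested resource binds exactly: need (3, 1, 1), pool (3, 2, 3) at its turn.
Walking it through:
  pool = (3, 2, 3)
  J7: need (3, 1, 1) fits (3, 2, 3); releases (1, 3, 0), pool now (4, 5, 3)
  J4: need (3, 5, 3) fits (4, 5, 3); releases (2, 1, 0), pool now (6, 6, 3)
  J6: need (5, 3, 1) fits (6, 6, 3); releases (3, 0, 1), pool now (9, 6, 4)
  J3: need (7, 2, 1) fits (9, 6, 4); releases (1, 2, 2), pool now (10, 8, 6)
  J1: need (3, 3, 2) fits (10, 8, 6); releases (1, 1, 0), pool now (11, 9, 6)
(3) Precisely 8 of the possible complete orderings are safe sequences.


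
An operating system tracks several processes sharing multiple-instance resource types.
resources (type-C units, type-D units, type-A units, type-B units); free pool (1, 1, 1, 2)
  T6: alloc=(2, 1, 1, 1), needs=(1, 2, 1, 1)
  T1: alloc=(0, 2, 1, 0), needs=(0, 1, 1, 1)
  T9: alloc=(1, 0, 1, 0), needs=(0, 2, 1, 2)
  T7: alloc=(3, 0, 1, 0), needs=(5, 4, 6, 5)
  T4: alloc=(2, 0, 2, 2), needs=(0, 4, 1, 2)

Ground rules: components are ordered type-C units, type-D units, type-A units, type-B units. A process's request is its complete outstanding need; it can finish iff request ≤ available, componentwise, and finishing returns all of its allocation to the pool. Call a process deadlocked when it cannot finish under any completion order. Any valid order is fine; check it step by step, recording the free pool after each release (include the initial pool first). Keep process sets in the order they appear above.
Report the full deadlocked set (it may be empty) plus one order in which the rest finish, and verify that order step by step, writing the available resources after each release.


Nothing here is deadlocked.
Key observation: beginning at T1, releases accumulate fast enough that every process eventually fits.
A valid finishing order for the others: T1, T6, T9, T4, T7. Step-by-step check:
  pool = (1, 1, 1, 2)
  T1 needs (0, 1, 1, 1) <= (1, 1, 1, 2) -> finishes; pool += (0, 2, 1, 0) = (1, 3, 2, 2)
  T6 needs (1, 2, 1, 1) <= (1, 3, 2, 2) -> finishes; pool += (2, 1, 1, 1) = (3, 4, 3, 3)
  T9 needs (0, 2, 1, 2) <= (3, 4, 3, 3) -> finishes; pool += (1, 0, 1, 0) = (4, 4, 4, 3)
  T4 needs (0, 4, 1, 2) <= (4, 4, 4, 3) -> finishes; pool += (2, 0, 2, 2) = (6, 4, 6, 5)
  T7 needs (5, 4, 6, 5) <= (6, 4, 6, 5) -> finishes; pool += (3, 0, 1, 0) = (9, 4, 7, 5)


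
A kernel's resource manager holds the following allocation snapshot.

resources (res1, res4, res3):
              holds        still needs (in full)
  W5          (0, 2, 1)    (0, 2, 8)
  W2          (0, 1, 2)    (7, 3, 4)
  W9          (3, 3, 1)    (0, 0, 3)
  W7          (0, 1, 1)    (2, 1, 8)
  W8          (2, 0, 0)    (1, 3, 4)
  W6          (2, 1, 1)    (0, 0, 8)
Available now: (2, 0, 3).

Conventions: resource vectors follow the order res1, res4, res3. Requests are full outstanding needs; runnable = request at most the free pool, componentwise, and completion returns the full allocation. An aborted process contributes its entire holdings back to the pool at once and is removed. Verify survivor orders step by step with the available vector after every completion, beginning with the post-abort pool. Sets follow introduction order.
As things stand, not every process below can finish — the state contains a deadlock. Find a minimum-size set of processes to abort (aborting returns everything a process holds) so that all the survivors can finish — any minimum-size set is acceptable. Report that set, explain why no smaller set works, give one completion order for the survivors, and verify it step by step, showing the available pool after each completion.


Minimum abort set: W5 and W6.
Key observation: the returned (2, 3, 2) from W5 and W6 is what brings W7 — unrunnable before, under any order — into play at step 4.
Minimality, checking each single-abort alternative: W5 alone leaves W7 blocked (short on res3); W2 alone leaves W5 blocked (short on res3); W9 alone leaves W5 blocked (short on res3); W7 alone leaves W5 blocked (short on res3); W8 alone leaves W5 blocked (short on res3); W6 alone leaves W5 blocked (short on res3).
Survivors finish in the order: W8, W9, W2, W7. Check, step by step (pool after the aborts first):
  pool = (4, 3, 5)
  W8 needs (1, 3, 4) <= (4, 3, 5) -> finishes; pool += (2, 0, 0) = (6, 3, 5)
  W9 needs (0, 0, 3) <= (6, 3, 5) -> finishes; pool += (3, 3, 1) = (9, 6, 6)
  W2 needs (7, 3, 4) <= (9, 6, 6) -> finishes; pool += (0, 1, 2) = (9, 7, 8)
  W7 needs (2, 1, 8) <= (9, 7, 8) -> finishes; pool += (0, 1, 1) = (9, 8, 9)


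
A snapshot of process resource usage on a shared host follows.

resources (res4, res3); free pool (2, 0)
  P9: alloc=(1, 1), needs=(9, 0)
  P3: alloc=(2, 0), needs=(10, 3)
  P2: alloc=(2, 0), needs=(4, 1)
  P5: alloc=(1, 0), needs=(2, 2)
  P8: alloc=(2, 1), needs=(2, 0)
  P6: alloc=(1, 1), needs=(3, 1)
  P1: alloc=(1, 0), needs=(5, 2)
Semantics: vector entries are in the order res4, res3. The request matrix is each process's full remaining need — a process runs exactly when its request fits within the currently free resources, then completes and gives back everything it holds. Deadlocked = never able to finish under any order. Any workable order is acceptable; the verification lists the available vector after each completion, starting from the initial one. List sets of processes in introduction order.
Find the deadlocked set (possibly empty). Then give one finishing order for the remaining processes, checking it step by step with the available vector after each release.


Nothing here is deadlocked.
Key observation: P8 leads a chain of completions in which each release enables another process.
The rest can finish in the order P8, P6, P1, P2, P5, P9, P3. Verifying each step:
  pool = (2, 0)
  P8 needs (2, 0) <= (2, 0) -> finishes; pool += (2, 1) = (4, 1)
  P6 needs (3, 1) <= (4, 1) -> finishes; pool += (1, 1) = (5, 2)
  P1 needs (5, 2) <= (5, 2) -> finishes; pool += (1, 0) = (6, 2)
  P2 needs (4, 1) <= (6, 2) -> finishes; pool += (2, 0) = (8, 2)
  P5 needs (2, 2) <= (8, 2) -> finishes; pool += (1, 0) = (9, 2)
  P9 needs (9, 0) <= (9, 2) -> finishes; pool += (1, 1) = (10, 3)
  P3 needs (10, 3) <= (10, 3) -> finishes; pool += (2, 0) = (12, 3)


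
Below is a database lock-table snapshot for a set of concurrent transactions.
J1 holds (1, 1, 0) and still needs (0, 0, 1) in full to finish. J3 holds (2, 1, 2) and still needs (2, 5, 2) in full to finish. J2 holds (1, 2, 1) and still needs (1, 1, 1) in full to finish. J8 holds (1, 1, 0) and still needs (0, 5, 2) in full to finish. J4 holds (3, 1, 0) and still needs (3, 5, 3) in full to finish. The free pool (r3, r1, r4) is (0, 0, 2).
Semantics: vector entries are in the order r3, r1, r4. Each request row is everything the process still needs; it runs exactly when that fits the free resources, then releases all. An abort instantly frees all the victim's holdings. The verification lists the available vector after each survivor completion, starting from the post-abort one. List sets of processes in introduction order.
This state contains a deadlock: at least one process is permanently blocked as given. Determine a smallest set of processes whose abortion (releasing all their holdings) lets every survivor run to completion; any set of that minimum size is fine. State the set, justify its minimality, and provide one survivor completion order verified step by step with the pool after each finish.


The answer: abort J8 and J4.
Key observation: J3 had no path to completion before; after the abort of J8 and J4 ((4, 2, 0) returned), step 3 is where it fits.
No one abort is enough; case by case: J1 alone leaves J3 blocked (short on r1); J3 alone leaves J8 blocked (short on r1); J2 alone leaves J3 blocked (short on r1); J8 alone leaves J3 blocked (short on r1); J4 alone leaves J3 blocked (short on r1).
Survivors finish in the order: J2, J1, J3. Step-by-step check (pool after the aborts first):
  pool = (4, 2, 2)
  J2: need (1, 1, 1) fits (4, 2, 2); releases (1, 2, 1), pool now (5, 4, 3)
  J1: need (0, 0, 1) fits (5, 4, 3); releases (1, 1, 0), pool now (6, 5, 3)
  J3: need (2, 5, 2) fits (6, 5, 3); releases (2, 1, 2), pool now (8, 6, 5)


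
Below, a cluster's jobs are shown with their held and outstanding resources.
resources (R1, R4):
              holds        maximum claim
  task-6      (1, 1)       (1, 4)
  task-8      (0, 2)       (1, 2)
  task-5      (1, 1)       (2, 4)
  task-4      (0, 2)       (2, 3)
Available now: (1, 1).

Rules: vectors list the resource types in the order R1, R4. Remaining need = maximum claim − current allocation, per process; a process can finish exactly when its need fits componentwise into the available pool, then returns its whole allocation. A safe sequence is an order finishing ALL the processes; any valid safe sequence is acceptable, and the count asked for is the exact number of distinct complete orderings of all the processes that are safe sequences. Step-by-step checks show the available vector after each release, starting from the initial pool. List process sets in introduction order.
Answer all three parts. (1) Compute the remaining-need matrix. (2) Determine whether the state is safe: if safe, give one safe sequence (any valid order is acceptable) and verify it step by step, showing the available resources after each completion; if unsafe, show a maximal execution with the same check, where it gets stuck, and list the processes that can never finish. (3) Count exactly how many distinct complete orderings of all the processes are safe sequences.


(1) Outstanding need per process (order R1, R4):
  task-6: (0, 3)
  task-8: (1, 0)
  task-5: (1, 3)
  task-4: (2, 1)
(2) SAFE. One safe sequence: task-8, task-5, task-4, task-6.
Key observation: the first exact fit in this order is task-8 — it needs (1, 0) with (1, 1) free, meeting a requested resource to the last unit.
Check, step by step:
  pool = (1, 1)
  run task-8 (needs (1, 0), free (1, 1)); after release of (0, 2) the pool is (1, 3)
  run task-5 (needs (1, 3), free (1, 3)); after release of (1, 1) the pool is (2, 4)
  run task-4 (needs (2, 1), free (2, 4)); after release of (0, 2) the pool is (2, 6)
  run task-6 (needs (0, 3), free (2, 6)); after release of (1, 1) the pool is (3, 7)
(3) Precisely 4 of the possible complete orderings are safe sequences.


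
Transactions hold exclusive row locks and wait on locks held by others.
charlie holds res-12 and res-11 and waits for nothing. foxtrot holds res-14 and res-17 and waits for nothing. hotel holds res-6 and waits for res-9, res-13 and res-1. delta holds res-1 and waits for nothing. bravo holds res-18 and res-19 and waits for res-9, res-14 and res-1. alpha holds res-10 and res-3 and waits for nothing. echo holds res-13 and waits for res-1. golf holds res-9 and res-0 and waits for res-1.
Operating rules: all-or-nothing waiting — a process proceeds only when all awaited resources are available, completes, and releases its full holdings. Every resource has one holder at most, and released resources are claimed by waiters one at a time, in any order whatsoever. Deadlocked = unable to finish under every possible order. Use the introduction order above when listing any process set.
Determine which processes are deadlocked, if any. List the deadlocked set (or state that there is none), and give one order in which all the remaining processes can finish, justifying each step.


Nothing here is deadlocked.
Key observation: although several processes wait, no cycle exists — each chain bottoms out at a free runner.
The rest can finish in the order delta, echo, charlie, golf, foxtrot, hotel, alpha, bravo.
Verifying each step:
  delta waits on nothing -> runs at once and releases res-1
  echo waits on res-1 — all released -> runs and releases res-13
  charlie waits on nothing -> runs at once and releases res-12 and res-11
  golf waits on res-1 — all released -> runs and releases res-9 and res-0
  foxtrot waits on nothing -> runs at once and releases res-14 and res-17
  hotel waits on res-9, res-13 and res-1 — all released -> runs and releases res-6
  alpha waits on nothing -> runs at once and releases res-10 and res-3
  bravo waits on res-9, res-14 and res-1 — all released -> runs and releases res-18 and res-19


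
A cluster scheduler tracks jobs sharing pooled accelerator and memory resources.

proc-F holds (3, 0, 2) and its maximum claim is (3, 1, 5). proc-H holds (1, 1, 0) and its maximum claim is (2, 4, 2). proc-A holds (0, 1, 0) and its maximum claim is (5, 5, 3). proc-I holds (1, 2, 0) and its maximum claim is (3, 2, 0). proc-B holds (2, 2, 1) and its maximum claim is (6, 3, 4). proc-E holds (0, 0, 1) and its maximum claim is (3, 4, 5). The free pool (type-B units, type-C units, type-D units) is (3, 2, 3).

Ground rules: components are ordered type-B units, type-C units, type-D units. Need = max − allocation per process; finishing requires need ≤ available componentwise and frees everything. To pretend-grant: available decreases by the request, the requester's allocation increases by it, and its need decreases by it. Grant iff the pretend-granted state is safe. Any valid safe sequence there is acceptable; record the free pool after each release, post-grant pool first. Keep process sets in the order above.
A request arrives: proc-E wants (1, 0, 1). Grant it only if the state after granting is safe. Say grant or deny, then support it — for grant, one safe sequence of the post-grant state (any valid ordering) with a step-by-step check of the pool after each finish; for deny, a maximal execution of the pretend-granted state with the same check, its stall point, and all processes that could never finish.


DENY — the pretend-granted state is unsafe.
Key observation: once proc-I, proc-H finish, the pool peaks at (4, 5, 2) — and every remaining process still needs more type-D units than that.
On the post-grant state, proc-I, proc-H is a maximal run — nothing extends it. Walking it through:
  pool = (2, 2, 2)
  run proc-I (needs (2, 0, 0), free (2, 2, 2)); after release of (1, 2, 0) the pool is (3, 4, 2)
  run proc-H (needs (1, 3, 2), free (3, 4, 2)); after release of (1, 1, 0) the pool is (4, 5, 2)
  proc-F cannot run: need (0, 1, 3) vs free (4, 5, 2) (insufficient type-D units)
  proc-A cannot run: need (5, 4, 3) vs free (4, 5, 2) (insufficient type-B units and type-D units)
  proc-B cannot run: need (4, 1, 3) vs free (4, 5, 2) (insufficient type-D units)
  proc-E cannot run: need (2, 4, 3) vs free (4, 5, 2) (insufficient type-D units)
Post-grant, the permanently blocked set is proc-F, proc-A, proc-B and proc-E.


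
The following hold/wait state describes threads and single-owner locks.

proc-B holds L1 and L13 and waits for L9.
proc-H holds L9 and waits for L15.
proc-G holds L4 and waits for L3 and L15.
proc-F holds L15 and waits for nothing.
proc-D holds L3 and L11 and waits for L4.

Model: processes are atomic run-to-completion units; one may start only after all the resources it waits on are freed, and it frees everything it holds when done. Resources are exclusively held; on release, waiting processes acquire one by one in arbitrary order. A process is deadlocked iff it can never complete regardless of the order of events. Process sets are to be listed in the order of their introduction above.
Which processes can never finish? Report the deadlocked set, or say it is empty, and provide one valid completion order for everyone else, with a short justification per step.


The deadlocked set is proc-G and proc-D.
Key observation: the loop proc-G -> proc-D -> proc-G blocks itself forever; no other process is dragged down with it.
One completion order for the rest: proc-F, proc-H, proc-B.
Walking it through:
  proc-F: no waits; runs immediately, freeing L15
  proc-H waits on L15 — all released -> runs and releases L9
  proc-B waits on L9 — all released -> runs and releases L1 and L13


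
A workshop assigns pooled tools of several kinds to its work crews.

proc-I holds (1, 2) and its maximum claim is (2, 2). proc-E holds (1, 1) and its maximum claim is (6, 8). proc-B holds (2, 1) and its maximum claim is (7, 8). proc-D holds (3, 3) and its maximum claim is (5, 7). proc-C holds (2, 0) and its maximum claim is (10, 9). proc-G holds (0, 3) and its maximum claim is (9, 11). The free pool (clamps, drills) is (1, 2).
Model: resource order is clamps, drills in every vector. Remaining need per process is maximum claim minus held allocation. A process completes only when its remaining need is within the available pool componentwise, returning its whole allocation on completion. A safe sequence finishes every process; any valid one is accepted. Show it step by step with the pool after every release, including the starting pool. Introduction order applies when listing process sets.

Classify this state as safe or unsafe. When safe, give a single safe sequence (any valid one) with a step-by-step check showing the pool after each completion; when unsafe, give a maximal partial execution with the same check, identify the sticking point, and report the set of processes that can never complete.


SAFE, for example via the order proc-I, proc-D, proc-E, proc-B, proc-C, proc-G.
Key observation: at proc-I the run first touches a limit — (1, 0) against (1, 2), exact on a resource it actually requests.
Check, step by step:
  pool = (1, 2)
  proc-I: need (1, 0) fits (1, 2); releases (1, 2), pool now (2, 4)
  proc-D: need (2, 4) fits (2, 4); releases (3, 3), pool now (5, 7)
  proc-E: need (5, 7) fits (5, 7); releases (1, 1), pool now (6, 8)
  proc-B: need (5, 7) fits (6, 8); releases (2, 1), pool now (8, 9)
  proc-C: need (8, 9) fits (8, 9); releases (2, 0), pool now (10, 9)
  proc-G: need (9, 8) fits (10, 9); releases (0, 3), pool now (10, 12)


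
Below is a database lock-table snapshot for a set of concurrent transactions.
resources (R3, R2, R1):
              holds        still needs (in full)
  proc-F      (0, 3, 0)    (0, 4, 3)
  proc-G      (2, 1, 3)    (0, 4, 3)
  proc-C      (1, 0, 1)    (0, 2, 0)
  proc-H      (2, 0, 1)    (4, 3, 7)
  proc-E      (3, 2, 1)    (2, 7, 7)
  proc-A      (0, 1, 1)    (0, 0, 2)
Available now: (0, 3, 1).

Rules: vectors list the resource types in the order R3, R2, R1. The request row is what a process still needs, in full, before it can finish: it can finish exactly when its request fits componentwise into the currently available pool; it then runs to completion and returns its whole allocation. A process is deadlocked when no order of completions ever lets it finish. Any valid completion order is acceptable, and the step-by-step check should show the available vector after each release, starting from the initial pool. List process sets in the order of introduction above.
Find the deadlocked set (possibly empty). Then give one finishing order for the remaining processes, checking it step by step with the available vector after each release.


Deadlocked set: proc-H and proc-E.
Key observation: the pool after proc-C, proc-A, proc-F, proc-G is (3, 8, 6); every surviving request exceeds it in R1, so progress ends there.
One completion order for the rest: proc-C, proc-A, proc-F, proc-G. Verifying each step:
  pool = (0, 3, 1)
  run proc-C (needs (0, 2, 0), free (0, 3, 1)); after release of (1, 0, 1) the pool is (1, 3, 2)
  run proc-A (needs (0, 0, 2), free (1, 3, 2)); after release of (0, 1, 1) the pool is (1, 4, 3)
  run proc-F (needs (0, 4, 3), free (1, 4, 3)); after release of (0, 3, 0) the pool is (1, 7, 3)
  run proc-G (needs (0, 4, 3), free (1, 7, 3)); after release of (2, 1, 3) the pool is (3, 8, 6)
None of the blocked processes ever fits:
  proc-H cannot run: need (4, 3, 7) vs free (3, 8, 6) (insufficient R3 and R1)
  proc-E cannot run: need (2, 7, 7) vs free (3, 8, 6) (insufficient R1)


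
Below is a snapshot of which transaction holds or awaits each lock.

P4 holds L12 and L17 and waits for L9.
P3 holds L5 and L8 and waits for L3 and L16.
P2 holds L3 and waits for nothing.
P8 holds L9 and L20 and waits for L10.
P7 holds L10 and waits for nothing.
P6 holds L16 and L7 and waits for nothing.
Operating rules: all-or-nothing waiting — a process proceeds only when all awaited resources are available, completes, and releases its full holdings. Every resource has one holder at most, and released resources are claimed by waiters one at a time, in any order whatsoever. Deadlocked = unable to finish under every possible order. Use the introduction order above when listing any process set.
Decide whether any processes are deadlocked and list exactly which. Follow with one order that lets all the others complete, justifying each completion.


The deadlocked set is empty.
Key observation: although several processes wait, no cycle exists — each chain bottoms out at a free runner.
The rest can finish in the order P2, P6, P3, P7, P8, P4.
Walking it through:
  P2: no waits; runs immediately, freeing L3
  P6: no waits; runs immediately, freeing L16 and L7
  P3: everything it awaited (L3 and L16) is free; runs, freeing L5 and L8
  P7: no waits; runs immediately, freeing L10
  P8: everything it awaited (L10) is free; runs, freeing L9 and L20
  P4: everything it awaited (L9) is free; runs, freeing L12 and L17


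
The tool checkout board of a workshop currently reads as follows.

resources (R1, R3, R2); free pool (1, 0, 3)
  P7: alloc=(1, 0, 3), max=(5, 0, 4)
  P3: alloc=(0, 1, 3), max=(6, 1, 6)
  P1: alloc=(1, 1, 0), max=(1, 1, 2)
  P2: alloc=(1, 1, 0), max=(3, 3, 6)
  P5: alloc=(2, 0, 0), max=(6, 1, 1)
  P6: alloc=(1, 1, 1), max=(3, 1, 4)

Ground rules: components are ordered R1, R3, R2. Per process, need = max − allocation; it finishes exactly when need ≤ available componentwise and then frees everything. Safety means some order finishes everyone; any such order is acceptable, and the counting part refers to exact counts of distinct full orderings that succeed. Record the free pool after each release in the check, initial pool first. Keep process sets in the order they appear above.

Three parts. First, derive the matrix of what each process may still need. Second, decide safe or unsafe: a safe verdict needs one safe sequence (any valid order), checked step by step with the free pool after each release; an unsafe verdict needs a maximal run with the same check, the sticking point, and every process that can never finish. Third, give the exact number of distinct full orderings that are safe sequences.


(1) Remaining need (order R1, R3, R2):
  P7: (4, 0, 1)
  P3: (6, 0, 3)
  P1: (0, 0, 2)
  P2: (2, 2, 6)
  P5: (4, 1, 1)
  P6: (2, 0, 3)
(2) The state is UNSAFE.
Key observation: after P1, P6 the pool peaks at (3, 2, 4), and each blocked process is short somewhere: P7 on R1; P3 on R1; P2 on R2; P5 on R1.
The run P1, P6 cannot be extended any further. Walking it through:
  pool = (1, 0, 3)
  run P1 (needs (0, 0, 2), free (1, 0, 3)); after release of (1, 1, 0) the pool is (2, 1, 3)
  run P6 (needs (2, 0, 3), free (2, 1, 3)); after release of (1, 1, 1) the pool is (3, 2, 4)
  P7 cannot run: need (4, 0, 1) vs free (3, 2, 4) (insufficient R1)
  P3 cannot run: need (6, 0, 3) vs free (3, 2, 4) (insufficient R1)
  P2 cannot run: need (2, 2, 6) vs free (3, 2, 4) (insufficient R2)
  P5 cannot run: need (4, 1, 1) vs free (3, 2, 4) (insufficient R1)
Processes that can never finish: P7, P3, P2 and P5.
(3) The exact count: 0 of the possible complete orderings are safe sequences.


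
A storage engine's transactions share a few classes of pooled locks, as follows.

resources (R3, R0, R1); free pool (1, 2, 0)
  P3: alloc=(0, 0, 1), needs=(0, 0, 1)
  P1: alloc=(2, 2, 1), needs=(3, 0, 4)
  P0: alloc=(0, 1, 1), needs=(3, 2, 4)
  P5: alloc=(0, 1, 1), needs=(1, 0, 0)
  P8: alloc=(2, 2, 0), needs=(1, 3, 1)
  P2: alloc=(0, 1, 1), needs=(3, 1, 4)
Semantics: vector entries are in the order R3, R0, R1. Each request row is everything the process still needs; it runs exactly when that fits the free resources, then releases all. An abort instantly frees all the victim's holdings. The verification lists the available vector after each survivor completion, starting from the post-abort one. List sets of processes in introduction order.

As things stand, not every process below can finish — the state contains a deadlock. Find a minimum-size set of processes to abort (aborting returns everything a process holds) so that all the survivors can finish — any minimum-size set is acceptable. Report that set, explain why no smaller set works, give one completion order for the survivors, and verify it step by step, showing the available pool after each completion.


Abort P1 and P0.
Key observation: no ordering could ever have run P2 before the abort of P1 and P0; with (2, 3, 2) back in the pool it fits at step 4.
Minimality, checking each single-abort alternative: P3 alone leaves P1 blocked (short on R1); P1 alone leaves P0 blocked (short on R1); P0 alone leaves P1 blocked (short on R1); P5 alone leaves P1 blocked (short on R1); P8 alone leaves P1 blocked (short on R1); P2 alone leaves P1 blocked (short on R1).
The survivors complete as P3, P8, P5, P2. Step-by-step check (starting from the post-abort pool):
  pool = (3, 5, 2)
  run P3 (needs (0, 0, 1), free (3, 5, 2)); after release of (0, 0, 1) the pool is (3, 5, 3)
  run P8 (needs (1, 3, 1), free (3, 5, 3)); after release of (2, 2, 0) the pool is (5, 7, 3)
  run P5 (needs (1, 0, 0), free (5, 7, 3)); after release of (0, 1, 1) the pool is (5, 8, 4)
  run P2 (needs (3, 1, 4), free (5, 8, 4)); after release of (0, 1, 1) the pool is (5, 9, 5)


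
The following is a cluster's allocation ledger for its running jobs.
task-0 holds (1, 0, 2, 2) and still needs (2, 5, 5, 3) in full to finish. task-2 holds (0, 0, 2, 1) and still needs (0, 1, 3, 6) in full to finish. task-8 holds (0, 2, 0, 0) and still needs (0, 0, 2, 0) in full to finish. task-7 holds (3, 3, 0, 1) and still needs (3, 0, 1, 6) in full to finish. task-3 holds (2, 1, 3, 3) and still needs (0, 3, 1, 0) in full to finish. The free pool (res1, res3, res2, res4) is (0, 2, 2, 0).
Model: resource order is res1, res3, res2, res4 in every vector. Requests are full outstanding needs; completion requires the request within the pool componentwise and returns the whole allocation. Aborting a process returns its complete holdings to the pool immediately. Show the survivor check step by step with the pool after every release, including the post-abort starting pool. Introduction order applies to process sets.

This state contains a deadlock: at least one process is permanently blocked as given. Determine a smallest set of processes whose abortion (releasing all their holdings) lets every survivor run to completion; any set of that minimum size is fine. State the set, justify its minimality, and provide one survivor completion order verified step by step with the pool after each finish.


The answer: abort task-2.
Key observation: task-7 could never have finished before the abort; with (0, 0, 2, 1) returned by task-2, it fits at step 4.
Minimality: the empty abort set fails — the state is deadlocked as it stands.
One survivor order: task-8, task-3, task-0, task-7. Walking it through (post-abort pool first):
  pool = (0, 2, 4, 1)
  run task-8 (needs (0, 0, 2, 0), free (0, 2, 4, 1)); after release of (0, 2, 0, 0) the pool is (0, 4, 4, 1)
  run task-3 (needs (0, 3, 1, 0), free (0, 4, 4, 1)); after release of (2, 1, 3, 3) the pool is (2, 5, 7, 4)
  run task-0 (needs (2, 5, 5, 3), free (2, 5, 7, 4)); after release of (1, 0, 2, 2) the pool is (3, 5, 9, 6)
  run task-7 (needs (3, 0, 1, 6), free (3, 5, 9, 6)); after release of (3, 3, 0, 1) the pool is (6, 8, 9, 7)


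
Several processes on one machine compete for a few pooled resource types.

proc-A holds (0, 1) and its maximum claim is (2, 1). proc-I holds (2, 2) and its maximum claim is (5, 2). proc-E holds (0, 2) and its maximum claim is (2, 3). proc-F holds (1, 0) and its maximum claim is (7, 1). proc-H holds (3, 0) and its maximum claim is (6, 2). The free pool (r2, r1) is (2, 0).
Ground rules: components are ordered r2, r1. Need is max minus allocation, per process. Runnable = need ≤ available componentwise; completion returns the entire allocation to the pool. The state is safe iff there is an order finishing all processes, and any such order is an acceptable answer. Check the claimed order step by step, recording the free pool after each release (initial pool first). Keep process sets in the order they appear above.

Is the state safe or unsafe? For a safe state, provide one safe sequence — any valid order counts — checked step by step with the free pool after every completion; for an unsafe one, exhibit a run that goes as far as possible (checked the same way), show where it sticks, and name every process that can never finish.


UNSAFE.
Key observation: the pool after proc-A, proc-E is (2, 3); every surviving request exceeds it in r2, so progress ends there.
The run proc-A, proc-E cannot be extended any further. Walking it through:
  pool = (2, 0)
  run proc-A (needs (2, 0), free (2, 0)); after release of (0, 1) the pool is (2, 1)
  run proc-E (needs (2, 1), free (2, 1)); after release of (0, 2) the pool is (2, 3)
  proc-I cannot run: need (3, 0) vs free (2, 3) (insufficient r2)
  proc-F cannot run: need (6, 1) vs free (2, 3) (insufficient r2)
  proc-H cannot run: need (3, 2) vs free (2, 3) (insufficient r2)
Processes that can never finish: proc-I, proc-F and proc-H.


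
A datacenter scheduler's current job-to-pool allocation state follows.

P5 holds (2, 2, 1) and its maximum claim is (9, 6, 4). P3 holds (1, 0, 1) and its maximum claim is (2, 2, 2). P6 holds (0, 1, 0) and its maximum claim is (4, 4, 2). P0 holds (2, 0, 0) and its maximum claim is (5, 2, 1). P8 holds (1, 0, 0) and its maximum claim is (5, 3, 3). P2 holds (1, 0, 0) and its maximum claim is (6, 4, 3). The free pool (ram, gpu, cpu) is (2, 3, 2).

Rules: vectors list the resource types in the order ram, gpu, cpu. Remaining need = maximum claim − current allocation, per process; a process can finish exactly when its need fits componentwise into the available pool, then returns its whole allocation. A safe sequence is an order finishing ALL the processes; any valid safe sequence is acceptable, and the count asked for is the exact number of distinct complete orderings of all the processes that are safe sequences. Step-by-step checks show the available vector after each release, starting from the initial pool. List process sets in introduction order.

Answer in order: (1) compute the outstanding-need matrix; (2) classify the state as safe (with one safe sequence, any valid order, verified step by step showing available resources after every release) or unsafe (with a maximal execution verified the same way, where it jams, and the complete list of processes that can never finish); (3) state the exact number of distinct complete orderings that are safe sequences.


(1) Outstanding need per process (order ram, gpu, cpu):
  P5: (7, 4, 3)
  P3: (1, 2, 1)
  P6: (4, 3, 2)
  P0: (3, 2, 1)
  P8: (4, 3, 3)
  P2: (5, 4, 3)
(2) SAFE. One safe sequence: P3, P0, P6, P8, P2, P5.
Key observation: at P0 the run first touches a limit — (3, 2, 1) against (3, 3, 3), exact on a resource it actually requests.
Step-by-step check:
  pool = (2, 3, 2)
  P3: need (1, 2, 1) fits (2, 3, 2); releases (1, 0, 1), pool now (3, 3, 3)
  P0: need (3, 2, 1) fits (3, 3, 3); releases (2, 0, 0), pool now (5, 3, 3)
  P6: need (4, 3, 2) fits (5, 3, 3); releases (0, 1, 0), pool now (5, 4, 3)
  P8: need (4, 3, 3) fits (5, 4, 3); releases (1, 0, 0), pool now (6, 4, 3)
  P2: need (5, 4, 3) fits (6, 4, 3); releases (1, 0, 0), pool now (7, 4, 3)
  P5: need (7, 4, 3) fits (7, 4, 3); releases (2, 2, 1), pool now (9, 6, 4)
(3) Exactly 3 of the possible complete orderings are safe sequences.


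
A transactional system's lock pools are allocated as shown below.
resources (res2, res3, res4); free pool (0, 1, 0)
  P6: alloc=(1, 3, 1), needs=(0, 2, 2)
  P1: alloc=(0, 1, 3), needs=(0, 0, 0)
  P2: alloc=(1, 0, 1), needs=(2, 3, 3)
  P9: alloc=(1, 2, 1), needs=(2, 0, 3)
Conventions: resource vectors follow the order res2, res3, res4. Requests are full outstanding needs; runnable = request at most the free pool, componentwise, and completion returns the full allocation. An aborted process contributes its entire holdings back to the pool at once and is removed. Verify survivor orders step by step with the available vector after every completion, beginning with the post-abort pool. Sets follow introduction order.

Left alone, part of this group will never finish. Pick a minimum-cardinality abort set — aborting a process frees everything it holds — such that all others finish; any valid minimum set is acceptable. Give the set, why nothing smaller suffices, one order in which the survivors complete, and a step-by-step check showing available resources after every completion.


Abort P9.
Key observation: P2 was stuck for good until P9 gave back (1, 2, 1); in the order shown it finishes at step 3.
Minimality: the empty abort set fails — the state is deadlocked as it stands.
One survivor order: P1, P6, P2. Verifying each step (post-abort pool first):
  pool = (1, 3, 1)
  P1 needs (0, 0, 0) <= (1, 3, 1) -> finishes; pool += (0, 1, 3) = (1, 4, 4)
  P6 needs (0, 2, 2) <= (1, 4, 4) -> finishes; pool += (1, 3, 1) = (2, 7, 5)
  P2 needs (2, 3, 3) <= (2, 7, 5) -> finishes; pool += (1, 0, 1) = (3, 7, 6)


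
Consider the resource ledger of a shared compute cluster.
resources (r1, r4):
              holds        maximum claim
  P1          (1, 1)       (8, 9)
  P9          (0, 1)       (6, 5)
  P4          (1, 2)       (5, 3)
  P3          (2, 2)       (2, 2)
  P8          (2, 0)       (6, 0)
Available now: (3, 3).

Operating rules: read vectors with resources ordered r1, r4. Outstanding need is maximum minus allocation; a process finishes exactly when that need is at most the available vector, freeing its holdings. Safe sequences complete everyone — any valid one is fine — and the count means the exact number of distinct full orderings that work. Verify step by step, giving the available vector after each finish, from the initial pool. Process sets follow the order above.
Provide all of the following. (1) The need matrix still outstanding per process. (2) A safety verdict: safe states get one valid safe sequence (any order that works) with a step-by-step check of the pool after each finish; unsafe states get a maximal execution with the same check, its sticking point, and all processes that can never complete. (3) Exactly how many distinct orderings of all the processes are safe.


(1) Remaining need (order r1, r4):
  P1: (7, 8)
  P9: (6, 4)
  P4: (4, 1)
  P3: (0, 0)
  P8: (4, 0)
(2) The state is SAFE; one workable sequence: P3, P8, P4, P9, P1.
Key observation: at P1 the run first touches a limit — (7, 8) against (8, 8), exact on a resource it actually requests.
Walking it through:
  pool = (3, 3)
  P3: need (0, 0) fits (3, 3); releases (2, 2), pool now (5, 5)
  P8: need (4, 0) fits (5, 5); releases (2, 0), pool now (7, 5)
  P4: need (4, 1) fits (7, 5); releases (1, 2), pool now (8, 7)
  P9: need (6, 4) fits (8, 7); releases (0, 1), pool now (8, 8)
  P1: need (7, 8) fits (8, 8); releases (1, 1), pool now (9, 9)
(3) Precisely 4 of the possible complete orderings are safe sequences.


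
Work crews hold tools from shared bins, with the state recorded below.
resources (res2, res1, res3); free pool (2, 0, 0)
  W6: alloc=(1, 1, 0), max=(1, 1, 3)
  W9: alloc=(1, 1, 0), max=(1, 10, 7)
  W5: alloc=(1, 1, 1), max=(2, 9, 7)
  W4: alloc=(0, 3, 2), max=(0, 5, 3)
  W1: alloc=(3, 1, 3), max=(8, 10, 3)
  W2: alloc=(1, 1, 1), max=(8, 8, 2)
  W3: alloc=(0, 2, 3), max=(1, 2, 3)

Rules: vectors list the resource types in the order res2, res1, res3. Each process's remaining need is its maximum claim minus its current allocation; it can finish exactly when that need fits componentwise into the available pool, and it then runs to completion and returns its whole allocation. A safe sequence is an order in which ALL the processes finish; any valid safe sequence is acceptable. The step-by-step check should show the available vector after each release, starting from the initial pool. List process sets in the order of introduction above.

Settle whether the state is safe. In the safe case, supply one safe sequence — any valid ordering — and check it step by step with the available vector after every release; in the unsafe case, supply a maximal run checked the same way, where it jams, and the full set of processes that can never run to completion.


UNSAFE — no complete ordering exists.
Key observation: no order helps: past W3, W6, W4, the free pool tops out at (3, 6, 5), below what each blocked process needs in res1.
Going as far as possible: W3, W6, W4; after that, nothing fits. Walking it through:
  pool = (2, 0, 0)
  W3 needs (1, 0, 0) <= (2, 0, 0) -> finishes; pool += (0, 2, 3) = (2, 2, 3)
  W6 needs (0, 0, 3) <= (2, 2, 3) -> finishes; pool += (1, 1, 0) = (3, 3, 3)
  W4 needs (0, 2, 1) <= (3, 3, 3) -> finishes; pool += (0, 3, 2) = (3, 6, 5)
  W9 still needs (0, 9, 7) but only (3, 6, 5) is free — short on res1 and res3
  W5 still needs (1, 8, 6) but only (3, 6, 5) is free — short on res1 and res3
  W1 still needs (5, 9, 0) but only (3, 6, 5) is free — short on res2 and res1
  W2 still needs (7, 7, 1) but only (3, 6, 5) is free — short on res2 and res1
Processes that can never finish: W9, W5, W1 and W2.
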